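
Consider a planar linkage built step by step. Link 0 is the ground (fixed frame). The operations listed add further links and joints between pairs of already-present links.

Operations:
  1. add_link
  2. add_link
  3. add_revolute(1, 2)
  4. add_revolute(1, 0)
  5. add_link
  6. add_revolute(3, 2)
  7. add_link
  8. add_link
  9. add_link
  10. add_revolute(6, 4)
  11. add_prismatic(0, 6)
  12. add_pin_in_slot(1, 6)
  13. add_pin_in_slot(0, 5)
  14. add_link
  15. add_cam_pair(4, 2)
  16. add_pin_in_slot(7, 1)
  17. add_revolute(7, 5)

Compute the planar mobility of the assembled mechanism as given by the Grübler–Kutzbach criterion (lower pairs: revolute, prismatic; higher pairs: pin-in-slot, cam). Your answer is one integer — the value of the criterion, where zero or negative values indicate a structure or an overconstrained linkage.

M = 5

[1;0;0] (link 0 is ground)
L+ [2;0;0]
L+ [3;0;0]
R(1,2)∈J1 [3;1;0]
R(1,0)∈J1 [3;2;0]
L+ [4;2;0]
R(3,2)∈J1 [4;3;0]
L+ [5;3;0]
L+ [6;3;0]
L+ [7;3;0]
R(6,4)∈J1 [7;4;0]
P(0,6)∈J1 [7;5;0]
PS(1,6)∈J2 [7;5;1]
PS(0,5)∈J2 [7;5;2]
L+ [8;5;2]
C(4,2)∈J2 [8;5;3]
PS(7,1)∈J2 [8;5;4]
R(7,5)∈J1 [8;6;4]
mobility = 21 − 12 − 4 = 5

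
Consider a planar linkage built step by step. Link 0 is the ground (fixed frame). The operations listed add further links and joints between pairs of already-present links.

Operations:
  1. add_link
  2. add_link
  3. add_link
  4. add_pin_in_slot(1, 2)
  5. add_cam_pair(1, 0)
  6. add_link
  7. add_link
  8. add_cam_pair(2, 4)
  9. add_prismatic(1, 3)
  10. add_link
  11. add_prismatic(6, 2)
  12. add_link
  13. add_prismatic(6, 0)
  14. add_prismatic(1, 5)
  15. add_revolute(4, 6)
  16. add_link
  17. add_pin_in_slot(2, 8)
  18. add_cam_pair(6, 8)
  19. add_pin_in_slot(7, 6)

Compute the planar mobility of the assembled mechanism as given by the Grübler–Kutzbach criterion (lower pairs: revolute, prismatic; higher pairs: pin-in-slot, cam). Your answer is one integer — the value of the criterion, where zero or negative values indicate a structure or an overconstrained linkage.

M = 8

(L,J1,J2)=(1,0,0); link0 fixed
link1: (2,0,0)
link2: (3,0,0)
link3: (4,0,0)
PS 1-2 [J2]: (4,0,1)
C 1-0 [J2]: (4,0,2)
link4: (5,0,2)
link5: (6,0,2)
C 2-4 [J2]: (6,0,3)
P 1-3 [J1]: (6,1,3)
link6: (7,1,3)
P 6-2 [J1]: (7,2,3)
link7: (8,2,3)
P 6-0 [J1]: (8,3,3)
P 1-5 [J1]: (8,4,3)
R 4-6 [J1]: (8,5,3)
link8: (9,5,3)
PS 2-8 [J2]: (9,5,4)
C 6-8 [J2]: (9,5,5)
PS 7-6 [J2]: (9,5,6)
Grübler: 3·8 − 2·5 − 6 = 8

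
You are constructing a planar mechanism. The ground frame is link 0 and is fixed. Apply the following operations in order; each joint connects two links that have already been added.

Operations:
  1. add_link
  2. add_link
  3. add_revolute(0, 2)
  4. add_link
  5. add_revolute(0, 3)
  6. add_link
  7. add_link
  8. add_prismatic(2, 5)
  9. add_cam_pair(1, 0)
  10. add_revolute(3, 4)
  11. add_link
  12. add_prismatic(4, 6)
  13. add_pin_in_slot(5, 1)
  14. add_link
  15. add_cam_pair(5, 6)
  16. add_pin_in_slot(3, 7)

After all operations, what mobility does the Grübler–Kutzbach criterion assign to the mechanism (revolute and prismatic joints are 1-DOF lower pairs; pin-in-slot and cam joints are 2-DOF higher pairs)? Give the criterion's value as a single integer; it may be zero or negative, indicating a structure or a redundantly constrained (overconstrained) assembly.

M = 7

[1;0;0] (link 0 is ground)
L+ [2;0;0]
L+ [3;0;0]
R(0,2)∈J1 [3;1;0]
L+ [4;1;0]
R(0,3)∈J1 [4;2;0]
L+ [5;2;0]
L+ [6;2;0]
P(2,5)∈J1 [6;3;0]
C(1,0)∈J2 [6;3;1]
R(3,4)∈J1 [6;4;1]
L+ [7;4;1]
P(4,6)∈J1 [7;5;1]
PS(5,1)∈J2 [7;5;2]
L+ [8;5;2]
C(5,6)∈J2 [8;5;3]
PS(3,7)∈J2 [8;5;4]
mobility = 21 − 10 − 4 = 7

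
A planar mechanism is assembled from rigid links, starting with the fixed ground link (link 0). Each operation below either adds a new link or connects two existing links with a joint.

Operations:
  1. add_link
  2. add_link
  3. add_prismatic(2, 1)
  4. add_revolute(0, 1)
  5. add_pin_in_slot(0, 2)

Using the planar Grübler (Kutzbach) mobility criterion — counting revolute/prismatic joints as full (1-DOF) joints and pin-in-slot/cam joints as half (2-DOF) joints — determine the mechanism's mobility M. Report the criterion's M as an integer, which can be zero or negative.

M = 1

L=1 J1=0 J2=0
add link → L=2 J1=0 J2=0
add link → L=3 J1=0 J2=0
P@2,1 dof=1 J1 → L=3 J1=1 J2=0
R@0,1 dof=1 J1 → L=3 J1=2 J2=0
PS@0,2 dof=2 J2 → L=3 J1=2 J2=1
M=3(L−1)−2J1−J2=3·2−2·2−1=1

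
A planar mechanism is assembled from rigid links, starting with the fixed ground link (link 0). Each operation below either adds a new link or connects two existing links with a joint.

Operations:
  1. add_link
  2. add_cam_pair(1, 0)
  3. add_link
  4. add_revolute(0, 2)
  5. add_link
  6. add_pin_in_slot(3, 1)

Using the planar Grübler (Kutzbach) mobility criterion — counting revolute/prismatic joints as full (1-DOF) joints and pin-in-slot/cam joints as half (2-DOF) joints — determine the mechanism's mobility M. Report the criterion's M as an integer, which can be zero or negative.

[1;0;0] (link 0 is ground)
L+ [2;0;0]
C(1,0)∈J2 [2;0;1]
L+ [3;0;1]
R(0,2)∈J1 [3;1;1]
L+ [4;1;1]
PS(3,1)∈J2 [4;1;2]
mobility = 9 − 2 − 2 = 5

M = 5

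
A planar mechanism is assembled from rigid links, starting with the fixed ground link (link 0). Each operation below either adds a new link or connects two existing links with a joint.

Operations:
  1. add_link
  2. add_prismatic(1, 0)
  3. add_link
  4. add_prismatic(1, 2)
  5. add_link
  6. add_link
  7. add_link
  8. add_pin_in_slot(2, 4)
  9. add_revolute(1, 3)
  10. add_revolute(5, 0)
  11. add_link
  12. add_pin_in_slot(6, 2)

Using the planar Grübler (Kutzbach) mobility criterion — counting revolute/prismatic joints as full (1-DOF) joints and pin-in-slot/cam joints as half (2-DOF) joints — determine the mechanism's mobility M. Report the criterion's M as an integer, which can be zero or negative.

[1;0;0] (link 0 is ground)
L+ [2;0;0]
P(1,0)∈J1 [2;1;0]
L+ [3;1;0]
P(1,2)∈J1 [3;2;0]
L+ [4;2;0]
L+ [5;2;0]
L+ [6;2;0]
PS(2,4)∈J2 [6;2;1]
R(1,3)∈J1 [6;3;1]
R(5,0)∈J1 [6;4;1]
L+ [7;4;1]
PS(6,2)∈J2 [7;4;2]
mobility = 18 − 8 − 2 = 8

M = 8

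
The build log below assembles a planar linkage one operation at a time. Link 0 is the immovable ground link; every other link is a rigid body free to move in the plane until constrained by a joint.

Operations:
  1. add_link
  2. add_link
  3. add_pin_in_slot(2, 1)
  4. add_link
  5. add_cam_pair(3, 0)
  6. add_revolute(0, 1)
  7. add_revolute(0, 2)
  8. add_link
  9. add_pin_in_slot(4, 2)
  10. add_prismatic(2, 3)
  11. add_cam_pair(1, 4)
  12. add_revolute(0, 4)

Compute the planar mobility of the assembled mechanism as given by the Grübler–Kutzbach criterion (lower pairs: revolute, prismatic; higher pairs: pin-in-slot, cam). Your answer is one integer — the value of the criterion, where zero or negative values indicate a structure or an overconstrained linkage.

ground; <1,0,0>
#1 <2,0,0>
#2 <3,0,0>
PS:2↔1 J2 <3,0,1>
#3 <4,0,1>
C:3↔0 J2 <4,0,2>
R:0↔1 J1 <4,1,2>
R:0↔2 J1 <4,2,2>
#4 <5,2,2>
PS:4↔2 J2 <5,2,3>
P:2↔3 J1 <5,3,3>
C:1↔4 J2 <5,3,4>
R:0↔4 J1 <5,4,4>
3×4 − 2×4 − 1×4 = 0

M = 0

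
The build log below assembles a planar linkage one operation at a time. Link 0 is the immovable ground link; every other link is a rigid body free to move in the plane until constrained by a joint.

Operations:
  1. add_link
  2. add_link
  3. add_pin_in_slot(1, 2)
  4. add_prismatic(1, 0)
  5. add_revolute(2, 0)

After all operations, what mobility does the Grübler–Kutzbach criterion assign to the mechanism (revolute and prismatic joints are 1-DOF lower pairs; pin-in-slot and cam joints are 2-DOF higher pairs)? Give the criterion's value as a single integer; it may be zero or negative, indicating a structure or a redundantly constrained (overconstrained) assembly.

M = 1

link 0 = ground. State L|J1|J2 = 1|0|0
+link1  2|0|0
+link2  3|0|0
PS(1,2) f=2→J2  3|0|1
P(1,0) f=1→J1  3|1|1
R(2,0) f=1→J1  3|2|1
M = 3(3−1)−2·2−1 = 6−4−1 = 1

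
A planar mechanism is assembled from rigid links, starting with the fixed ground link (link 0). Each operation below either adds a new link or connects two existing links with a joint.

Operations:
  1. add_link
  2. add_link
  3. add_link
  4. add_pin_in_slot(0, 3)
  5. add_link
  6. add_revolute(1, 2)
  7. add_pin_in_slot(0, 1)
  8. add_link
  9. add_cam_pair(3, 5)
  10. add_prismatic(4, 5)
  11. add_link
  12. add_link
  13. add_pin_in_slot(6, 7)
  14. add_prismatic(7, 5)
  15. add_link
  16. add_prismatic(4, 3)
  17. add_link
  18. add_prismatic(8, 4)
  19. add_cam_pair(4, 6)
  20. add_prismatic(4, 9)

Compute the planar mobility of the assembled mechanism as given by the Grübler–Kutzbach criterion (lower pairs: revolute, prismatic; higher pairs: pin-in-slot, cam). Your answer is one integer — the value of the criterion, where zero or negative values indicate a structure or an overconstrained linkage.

M = 10

link 0 = ground. State L|J1|J2 = 1|0|0
+link1  2|0|0
+link2  3|0|0
+link3  4|0|0
PS(0,3) f=2→J2  4|0|1
+link4  5|0|1
R(1,2) f=1→J1  5|1|1
PS(0,1) f=2→J2  5|1|2
+link5  6|1|2
C(3,5) f=2→J2  6|1|3
P(4,5) f=1→J1  6|2|3
+link6  7|2|3
+link7  8|2|3
PS(6,7) f=2→J2  8|2|4
P(7,5) f=1→J1  8|3|4
+link8  9|3|4
P(4,3) f=1→J1  9|4|4
+link9  10|4|4
P(8,4) f=1→J1  10|5|4
C(4,6) f=2→J2  10|5|5
P(4,9) f=1→J1  10|6|5
M = 3(10−1)−2·6−5 = 27−12−5 = 10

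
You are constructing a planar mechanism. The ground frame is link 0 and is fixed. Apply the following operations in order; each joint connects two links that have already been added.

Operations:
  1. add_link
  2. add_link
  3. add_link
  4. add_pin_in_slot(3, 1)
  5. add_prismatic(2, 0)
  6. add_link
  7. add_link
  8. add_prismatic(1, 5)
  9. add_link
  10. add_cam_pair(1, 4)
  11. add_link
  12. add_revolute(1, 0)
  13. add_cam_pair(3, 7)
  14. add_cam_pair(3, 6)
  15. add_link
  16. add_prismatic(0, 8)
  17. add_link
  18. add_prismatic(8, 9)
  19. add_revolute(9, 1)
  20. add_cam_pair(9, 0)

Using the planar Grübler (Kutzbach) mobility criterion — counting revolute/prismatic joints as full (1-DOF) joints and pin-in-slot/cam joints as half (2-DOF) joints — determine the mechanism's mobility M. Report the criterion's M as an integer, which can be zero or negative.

ground; <1,0,0>
#1 <2,0,0>
#2 <3,0,0>
#3 <4,0,0>
PS:3↔1 J2 <4,0,1>
P:2↔0 J1 <4,1,1>
#4 <5,1,1>
#5 <6,1,1>
P:1↔5 J1 <6,2,1>
#6 <7,2,1>
C:1↔4 J2 <7,2,2>
#7 <8,2,2>
R:1↔0 J1 <8,3,2>
C:3↔7 J2 <8,3,3>
C:3↔6 J2 <8,3,4>
#8 <9,3,4>
P:0↔8 J1 <9,4,4>
#9 <10,4,4>
P:8↔9 J1 <10,5,4>
R:9↔1 J1 <10,6,4>
C:9↔0 J2 <10,6,5>
3×9 − 2×6 − 1×5 = 10

M = 10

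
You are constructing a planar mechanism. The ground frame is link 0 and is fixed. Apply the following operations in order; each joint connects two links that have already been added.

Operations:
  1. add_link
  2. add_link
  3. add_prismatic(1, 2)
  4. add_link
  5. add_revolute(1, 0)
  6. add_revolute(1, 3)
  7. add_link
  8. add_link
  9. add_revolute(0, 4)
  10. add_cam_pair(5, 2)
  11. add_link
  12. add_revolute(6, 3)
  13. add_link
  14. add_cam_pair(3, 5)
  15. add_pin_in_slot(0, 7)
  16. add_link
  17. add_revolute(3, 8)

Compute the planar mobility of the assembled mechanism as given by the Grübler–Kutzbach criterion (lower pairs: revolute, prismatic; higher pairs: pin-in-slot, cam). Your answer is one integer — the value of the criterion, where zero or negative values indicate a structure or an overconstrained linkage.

L=1 J1=0 J2=0
add link → L=2 J1=0 J2=0
add link → L=3 J1=0 J2=0
P@1,2 dof=1 J1 → L=3 J1=1 J2=0
add link → L=4 J1=1 J2=0
R@1,0 dof=1 J1 → L=4 J1=2 J2=0
R@1,3 dof=1 J1 → L=4 J1=3 J2=0
add link → L=5 J1=3 J2=0
add link → L=6 J1=3 J2=0
R@0,4 dof=1 J1 → L=6 J1=4 J2=0
C@5,2 dof=2 J2 → L=6 J1=4 J2=1
add link → L=7 J1=4 J2=1
R@6,3 dof=1 J1 → L=7 J1=5 J2=1
add link → L=8 J1=5 J2=1
C@3,5 dof=2 J2 → L=8 J1=5 J2=2
PS@0,7 dof=2 J2 → L=8 J1=5 J2=3
add link → L=9 J1=5 J2=3
R@3,8 dof=1 J1 → L=9 J1=6 J2=3
M=3(L−1)−2J1−J2=3·8−2·6−3=9

M = 9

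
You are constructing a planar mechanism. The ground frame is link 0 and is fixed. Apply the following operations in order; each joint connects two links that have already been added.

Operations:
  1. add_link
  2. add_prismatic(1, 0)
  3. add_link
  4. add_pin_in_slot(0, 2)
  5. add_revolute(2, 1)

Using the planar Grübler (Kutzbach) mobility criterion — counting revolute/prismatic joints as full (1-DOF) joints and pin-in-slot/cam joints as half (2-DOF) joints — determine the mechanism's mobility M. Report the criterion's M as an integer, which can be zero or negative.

[1;0;0] (link 0 is ground)
L+ [2;0;0]
P(1,0)∈J1 [2;1;0]
L+ [3;1;0]
PS(0,2)∈J2 [3;1;1]
R(2,1)∈J1 [3;2;1]
mobility = 6 − 4 − 1 = 1

M = 1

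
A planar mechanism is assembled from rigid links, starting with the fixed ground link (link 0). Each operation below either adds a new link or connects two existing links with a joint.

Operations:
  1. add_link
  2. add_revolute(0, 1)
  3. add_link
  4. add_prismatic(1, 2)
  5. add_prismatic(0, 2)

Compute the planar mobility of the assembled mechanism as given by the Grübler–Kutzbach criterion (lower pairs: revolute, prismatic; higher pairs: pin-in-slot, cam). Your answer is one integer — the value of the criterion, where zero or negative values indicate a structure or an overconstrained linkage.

link 0 = ground. State L|J1|J2 = 1|0|0
+link1  2|0|0
R(0,1) f=1→J1  2|1|0
+link2  3|1|0
P(1,2) f=1→J1  3|2|0
P(0,2) f=1→J1  3|3|0
M = 3(3−1)−2·3−0 = 6−6−0 = 0

M = 0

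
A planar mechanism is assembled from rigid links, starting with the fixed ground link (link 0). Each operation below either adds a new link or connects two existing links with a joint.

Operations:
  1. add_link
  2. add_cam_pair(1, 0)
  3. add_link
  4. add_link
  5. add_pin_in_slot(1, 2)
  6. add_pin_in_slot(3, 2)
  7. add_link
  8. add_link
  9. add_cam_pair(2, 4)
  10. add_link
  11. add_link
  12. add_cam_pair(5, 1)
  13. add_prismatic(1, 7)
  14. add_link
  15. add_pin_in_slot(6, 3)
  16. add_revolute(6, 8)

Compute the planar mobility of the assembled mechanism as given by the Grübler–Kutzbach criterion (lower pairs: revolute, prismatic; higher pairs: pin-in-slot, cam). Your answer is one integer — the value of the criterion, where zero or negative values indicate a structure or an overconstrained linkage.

L=1 J1=0 J2=0
add link → L=2 J1=0 J2=0
C@1,0 dof=2 J2 → L=2 J1=0 J2=1
add link → L=3 J1=0 J2=1
add link → L=4 J1=0 J2=1
PS@1,2 dof=2 J2 → L=4 J1=0 J2=2
PS@3,2 dof=2 J2 → L=4 J1=0 J2=3
add link → L=5 J1=0 J2=3
add link → L=6 J1=0 J2=3
C@2,4 dof=2 J2 → L=6 J1=0 J2=4
add link → L=7 J1=0 J2=4
add link → L=8 J1=0 J2=4
C@5,1 dof=2 J2 → L=8 J1=0 J2=5
P@1,7 dof=1 J1 → L=8 J1=1 J2=5
add link → L=9 J1=1 J2=5
PS@6,3 dof=2 J2 → L=9 J1=1 J2=6
R@6,8 dof=1 J1 → L=9 J1=2 J2=6
M=3(L−1)−2J1−J2=3·8−2·2−6=14

M = 14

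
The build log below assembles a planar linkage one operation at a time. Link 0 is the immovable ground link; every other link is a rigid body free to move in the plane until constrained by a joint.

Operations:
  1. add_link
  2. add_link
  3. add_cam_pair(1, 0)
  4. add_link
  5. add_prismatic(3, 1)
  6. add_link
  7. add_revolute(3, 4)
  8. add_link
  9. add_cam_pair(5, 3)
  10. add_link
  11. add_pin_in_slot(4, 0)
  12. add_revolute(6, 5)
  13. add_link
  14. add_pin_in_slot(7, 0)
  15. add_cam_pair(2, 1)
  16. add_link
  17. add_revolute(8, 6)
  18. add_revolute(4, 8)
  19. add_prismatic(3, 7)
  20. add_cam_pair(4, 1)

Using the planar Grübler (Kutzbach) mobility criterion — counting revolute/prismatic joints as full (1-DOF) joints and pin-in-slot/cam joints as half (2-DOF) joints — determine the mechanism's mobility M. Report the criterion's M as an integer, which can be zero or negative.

L=1 J1=0 J2=0
add link → L=2 J1=0 J2=0
add link → L=3 J1=0 J2=0
C@1,0 dof=2 J2 → L=3 J1=0 J2=1
add link → L=4 J1=0 J2=1
P@3,1 dof=1 J1 → L=4 J1=1 J2=1
add link → L=5 J1=1 J2=1
R@3,4 dof=1 J1 → L=5 J1=2 J2=1
add link → L=6 J1=2 J2=1
C@5,3 dof=2 J2 → L=6 J1=2 J2=2
add link → L=7 J1=2 J2=2
PS@4,0 dof=2 J2 → L=7 J1=2 J2=3
R@6,5 dof=1 J1 → L=7 J1=3 J2=3
add link → L=8 J1=3 J2=3
PS@7,0 dof=2 J2 → L=8 J1=3 J2=4
C@2,1 dof=2 J2 → L=8 J1=3 J2=5
add link → L=9 J1=3 J2=5
R@8,6 dof=1 J1 → L=9 J1=4 J2=5
R@4,8 dof=1 J1 → L=9 J1=5 J2=5
P@3,7 dof=1 J1 → L=9 J1=6 J2=5
C@4,1 dof=2 J2 → L=9 J1=6 J2=6
M=3(L−1)−2J1−J2=3·8−2·6−6=6

M = 6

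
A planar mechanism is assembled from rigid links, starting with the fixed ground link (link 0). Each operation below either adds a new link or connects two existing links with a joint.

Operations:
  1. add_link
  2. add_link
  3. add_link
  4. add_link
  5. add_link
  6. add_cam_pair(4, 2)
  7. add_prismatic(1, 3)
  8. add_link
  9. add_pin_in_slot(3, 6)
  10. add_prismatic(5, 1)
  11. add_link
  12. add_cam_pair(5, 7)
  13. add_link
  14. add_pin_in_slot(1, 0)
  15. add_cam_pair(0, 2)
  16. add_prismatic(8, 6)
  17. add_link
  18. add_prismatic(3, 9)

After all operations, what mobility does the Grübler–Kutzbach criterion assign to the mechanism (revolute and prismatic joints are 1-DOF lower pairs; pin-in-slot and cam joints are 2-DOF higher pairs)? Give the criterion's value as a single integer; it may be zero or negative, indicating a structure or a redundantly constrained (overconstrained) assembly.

M = 14

link 0 = ground. State L|J1|J2 = 1|0|0
+link1  2|0|0
+link2  3|0|0
+link3  4|0|0
+link4  5|0|0
+link5  6|0|0
C(4,2) f=2→J2  6|0|1
P(1,3) f=1→J1  6|1|1
+link6  7|1|1
PS(3,6) f=2→J2  7|1|2
P(5,1) f=1→J1  7|2|2
+link7  8|2|2
C(5,7) f=2→J2  8|2|3
+link8  9|2|3
PS(1,0) f=2→J2  9|2|4
C(0,2) f=2→J2  9|2|5
P(8,6) f=1→J1  9|3|5
+link9  10|3|5
P(3,9) f=1→J1  10|4|5
M = 3(10−1)−2·4−5 = 27−8−5 = 14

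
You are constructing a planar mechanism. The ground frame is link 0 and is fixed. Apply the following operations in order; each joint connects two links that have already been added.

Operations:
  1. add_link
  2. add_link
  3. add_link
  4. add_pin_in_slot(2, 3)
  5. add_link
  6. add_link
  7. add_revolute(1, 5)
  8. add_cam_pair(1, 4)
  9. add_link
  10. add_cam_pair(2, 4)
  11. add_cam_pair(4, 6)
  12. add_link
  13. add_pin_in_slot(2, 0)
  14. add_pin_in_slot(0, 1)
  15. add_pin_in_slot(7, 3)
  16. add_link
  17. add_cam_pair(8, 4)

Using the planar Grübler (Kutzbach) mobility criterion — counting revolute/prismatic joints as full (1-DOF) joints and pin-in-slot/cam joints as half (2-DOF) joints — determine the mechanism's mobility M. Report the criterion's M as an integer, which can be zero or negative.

M = 14

link 0 = ground. State L|J1|J2 = 1|0|0
+link1  2|0|0
+link2  3|0|0
+link3  4|0|0
PS(2,3) f=2→J2  4|0|1
+link4  5|0|1
+link5  6|0|1
R(1,5) f=1→J1  6|1|1
C(1,4) f=2→J2  6|1|2
+link6  7|1|2
C(2,4) f=2→J2  7|1|3
C(4,6) f=2→J2  7|1|4
+link7  8|1|4
PS(2,0) f=2→J2  8|1|5
PS(0,1) f=2→J2  8|1|6
PS(7,3) f=2→J2  8|1|7
+link8  9|1|7
C(8,4) f=2→J2  9|1|8
M = 3(9−1)−2·1−8 = 24−2−8 = 14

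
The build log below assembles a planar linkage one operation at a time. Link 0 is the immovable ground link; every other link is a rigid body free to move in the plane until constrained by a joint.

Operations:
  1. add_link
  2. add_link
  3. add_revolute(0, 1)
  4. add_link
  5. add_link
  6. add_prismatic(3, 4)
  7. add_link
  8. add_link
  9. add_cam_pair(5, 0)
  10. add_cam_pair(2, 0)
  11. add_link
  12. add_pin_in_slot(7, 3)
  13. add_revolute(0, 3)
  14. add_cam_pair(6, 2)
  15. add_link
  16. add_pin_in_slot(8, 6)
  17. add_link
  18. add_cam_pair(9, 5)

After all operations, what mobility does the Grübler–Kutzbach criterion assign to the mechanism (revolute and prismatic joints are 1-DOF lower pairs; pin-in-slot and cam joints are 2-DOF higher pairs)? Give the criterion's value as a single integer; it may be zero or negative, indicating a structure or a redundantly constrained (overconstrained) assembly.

M = 15

[1;0;0] (link 0 is ground)
L+ [2;0;0]
L+ [3;0;0]
R(0,1)∈J1 [3;1;0]
L+ [4;1;0]
L+ [5;1;0]
P(3,4)∈J1 [5;2;0]
L+ [6;2;0]
L+ [7;2;0]
C(5,0)∈J2 [7;2;1]
C(2,0)∈J2 [7;2;2]
L+ [8;2;2]
PS(7,3)∈J2 [8;2;3]
R(0,3)∈J1 [8;3;3]
C(6,2)∈J2 [8;3;4]
L+ [9;3;4]
PS(8,6)∈J2 [9;3;5]
L+ [10;3;5]
C(9,5)∈J2 [10;3;6]
mobility = 27 − 6 − 6 = 15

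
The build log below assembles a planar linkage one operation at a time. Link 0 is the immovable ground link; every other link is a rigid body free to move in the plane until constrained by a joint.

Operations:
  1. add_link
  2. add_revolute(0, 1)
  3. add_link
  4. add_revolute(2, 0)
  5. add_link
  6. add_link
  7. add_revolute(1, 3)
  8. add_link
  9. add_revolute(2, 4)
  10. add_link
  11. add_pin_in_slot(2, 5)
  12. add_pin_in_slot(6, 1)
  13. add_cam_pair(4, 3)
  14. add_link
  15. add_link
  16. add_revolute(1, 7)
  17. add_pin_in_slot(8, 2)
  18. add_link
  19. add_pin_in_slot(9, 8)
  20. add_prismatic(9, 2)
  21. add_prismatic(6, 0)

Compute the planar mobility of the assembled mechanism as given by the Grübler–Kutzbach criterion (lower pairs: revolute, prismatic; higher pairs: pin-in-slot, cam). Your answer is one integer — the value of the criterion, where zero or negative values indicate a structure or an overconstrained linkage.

M = 8

[1;0;0] (link 0 is ground)
L+ [2;0;0]
R(0,1)∈J1 [2;1;0]
L+ [3;1;0]
R(2,0)∈J1 [3;2;0]
L+ [4;2;0]
L+ [5;2;0]
R(1,3)∈J1 [5;3;0]
L+ [6;3;0]
R(2,4)∈J1 [6;4;0]
L+ [7;4;0]
PS(2,5)∈J2 [7;4;1]
PS(6,1)∈J2 [7;4;2]
C(4,3)∈J2 [7;4;3]
L+ [8;4;3]
L+ [9;4;3]
R(1,7)∈J1 [9;5;3]
PS(8,2)∈J2 [9;5;4]
L+ [10;5;4]
PS(9,8)∈J2 [10;5;5]
P(9,2)∈J1 [10;6;5]
P(6,0)∈J1 [10;7;5]
mobility = 27 − 14 − 5 = 8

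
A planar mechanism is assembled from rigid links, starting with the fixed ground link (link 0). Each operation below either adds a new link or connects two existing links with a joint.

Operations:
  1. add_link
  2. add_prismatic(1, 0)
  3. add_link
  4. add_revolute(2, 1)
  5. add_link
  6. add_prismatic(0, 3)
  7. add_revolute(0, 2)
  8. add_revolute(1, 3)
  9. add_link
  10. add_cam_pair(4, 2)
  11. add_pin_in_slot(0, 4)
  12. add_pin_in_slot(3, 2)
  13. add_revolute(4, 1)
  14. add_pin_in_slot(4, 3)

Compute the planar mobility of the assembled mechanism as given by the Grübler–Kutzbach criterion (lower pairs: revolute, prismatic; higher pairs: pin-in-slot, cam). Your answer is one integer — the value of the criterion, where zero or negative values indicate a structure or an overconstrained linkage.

ground; <1,0,0>
#1 <2,0,0>
P:1↔0 J1 <2,1,0>
#2 <3,1,0>
R:2↔1 J1 <3,2,0>
#3 <4,2,0>
P:0↔3 J1 <4,3,0>
R:0↔2 J1 <4,4,0>
R:1↔3 J1 <4,5,0>
#4 <5,5,0>
C:4↔2 J2 <5,5,1>
PS:0↔4 J2 <5,5,2>
PS:3↔2 J2 <5,5,3>
R:4↔1 J1 <5,6,3>
PS:4↔3 J2 <5,6,4>
3×4 − 2×6 − 1×4 = -4

M = -4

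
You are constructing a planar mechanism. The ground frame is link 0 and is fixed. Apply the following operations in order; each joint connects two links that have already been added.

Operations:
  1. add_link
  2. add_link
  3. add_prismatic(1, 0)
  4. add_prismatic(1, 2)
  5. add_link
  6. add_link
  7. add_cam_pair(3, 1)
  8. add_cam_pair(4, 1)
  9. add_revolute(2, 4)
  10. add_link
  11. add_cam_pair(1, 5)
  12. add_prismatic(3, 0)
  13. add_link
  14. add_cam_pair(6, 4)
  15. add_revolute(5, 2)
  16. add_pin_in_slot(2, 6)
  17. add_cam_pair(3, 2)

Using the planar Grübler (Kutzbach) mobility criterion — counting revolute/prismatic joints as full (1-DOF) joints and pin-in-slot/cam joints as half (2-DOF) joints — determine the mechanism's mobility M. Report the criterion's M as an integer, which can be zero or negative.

M = 2

(L,J1,J2)=(1,0,0); link0 fixed
link1: (2,0,0)
link2: (3,0,0)
P 1-0 [J1]: (3,1,0)
P 1-2 [J1]: (3,2,0)
link3: (4,2,0)
link4: (5,2,0)
C 3-1 [J2]: (5,2,1)
C 4-1 [J2]: (5,2,2)
R 2-4 [J1]: (5,3,2)
link5: (6,3,2)
C 1-5 [J2]: (6,3,3)
P 3-0 [J1]: (6,4,3)
link6: (7,4,3)
C 6-4 [J2]: (7,4,4)
R 5-2 [J1]: (7,5,4)
PS 2-6 [J2]: (7,5,5)
C 3-2 [J2]: (7,5,6)
Grübler: 3·6 − 2·5 − 6 = 2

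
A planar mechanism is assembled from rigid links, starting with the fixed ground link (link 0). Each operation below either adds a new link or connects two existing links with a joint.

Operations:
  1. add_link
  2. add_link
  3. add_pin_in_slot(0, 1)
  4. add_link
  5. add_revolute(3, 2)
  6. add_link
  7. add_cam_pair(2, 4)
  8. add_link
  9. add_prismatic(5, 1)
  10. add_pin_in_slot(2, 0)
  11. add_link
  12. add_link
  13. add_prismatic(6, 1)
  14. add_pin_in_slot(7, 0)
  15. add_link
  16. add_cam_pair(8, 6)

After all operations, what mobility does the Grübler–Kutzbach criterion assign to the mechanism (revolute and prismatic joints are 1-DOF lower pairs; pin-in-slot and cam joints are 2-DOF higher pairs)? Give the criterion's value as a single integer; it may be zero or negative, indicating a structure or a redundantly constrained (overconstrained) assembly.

M = 13

[1;0;0] (link 0 is ground)
L+ [2;0;0]
L+ [3;0;0]
PS(0,1)∈J2 [3;0;1]
L+ [4;0;1]
R(3,2)∈J1 [4;1;1]
L+ [5;1;1]
C(2,4)∈J2 [5;1;2]
L+ [6;1;2]
P(5,1)∈J1 [6;2;2]
PS(2,0)∈J2 [6;2;3]
L+ [7;2;3]
L+ [8;2;3]
P(6,1)∈J1 [8;3;3]
PS(7,0)∈J2 [8;3;4]
L+ [9;3;4]
C(8,6)∈J2 [9;3;5]
mobility = 24 − 6 − 5 = 13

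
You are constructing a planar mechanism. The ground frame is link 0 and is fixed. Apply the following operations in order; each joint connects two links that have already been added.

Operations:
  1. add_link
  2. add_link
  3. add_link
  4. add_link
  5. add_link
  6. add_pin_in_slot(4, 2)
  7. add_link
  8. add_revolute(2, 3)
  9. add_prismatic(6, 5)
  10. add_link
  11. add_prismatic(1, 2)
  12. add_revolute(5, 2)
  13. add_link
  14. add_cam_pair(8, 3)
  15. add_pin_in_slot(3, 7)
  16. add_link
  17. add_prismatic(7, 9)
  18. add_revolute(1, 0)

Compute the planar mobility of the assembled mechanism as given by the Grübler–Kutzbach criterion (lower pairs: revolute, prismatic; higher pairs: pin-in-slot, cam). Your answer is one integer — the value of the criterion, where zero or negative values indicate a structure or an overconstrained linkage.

M = 12

link 0 = ground. State L|J1|J2 = 1|0|0
+link1  2|0|0
+link2  3|0|0
+link3  4|0|0
+link4  5|0|0
+link5  6|0|0
PS(4,2) f=2→J2  6|0|1
+link6  7|0|1
R(2,3) f=1→J1  7|1|1
P(6,5) f=1→J1  7|2|1
+link7  8|2|1
P(1,2) f=1→J1  8|3|1
R(5,2) f=1→J1  8|4|1
+link8  9|4|1
C(8,3) f=2→J2  9|4|2
PS(3,7) f=2→J2  9|4|3
+link9  10|4|3
P(7,9) f=1→J1  10|5|3
R(1,0) f=1→J1  10|6|3
M = 3(10−1)−2·6−3 = 27−12−3 = 12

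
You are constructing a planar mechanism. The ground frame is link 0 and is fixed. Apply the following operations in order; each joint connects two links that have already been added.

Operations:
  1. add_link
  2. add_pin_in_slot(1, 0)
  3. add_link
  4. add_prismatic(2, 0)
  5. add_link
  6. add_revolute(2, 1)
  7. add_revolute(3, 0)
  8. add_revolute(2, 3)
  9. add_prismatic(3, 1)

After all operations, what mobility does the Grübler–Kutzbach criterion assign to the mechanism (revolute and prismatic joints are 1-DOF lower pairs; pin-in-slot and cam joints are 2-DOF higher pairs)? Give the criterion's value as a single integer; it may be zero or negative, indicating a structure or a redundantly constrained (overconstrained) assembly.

M = -2

(L,J1,J2)=(1,0,0); link0 fixed
link1: (2,0,0)
PS 1-0 [J2]: (2,0,1)
link2: (3,0,1)
P 2-0 [J1]: (3,1,1)
link3: (4,1,1)
R 2-1 [J1]: (4,2,1)
R 3-0 [J1]: (4,3,1)
R 2-3 [J1]: (4,4,1)
P 3-1 [J1]: (4,5,1)
Grübler: 3·3 − 2·5 − 1 = -2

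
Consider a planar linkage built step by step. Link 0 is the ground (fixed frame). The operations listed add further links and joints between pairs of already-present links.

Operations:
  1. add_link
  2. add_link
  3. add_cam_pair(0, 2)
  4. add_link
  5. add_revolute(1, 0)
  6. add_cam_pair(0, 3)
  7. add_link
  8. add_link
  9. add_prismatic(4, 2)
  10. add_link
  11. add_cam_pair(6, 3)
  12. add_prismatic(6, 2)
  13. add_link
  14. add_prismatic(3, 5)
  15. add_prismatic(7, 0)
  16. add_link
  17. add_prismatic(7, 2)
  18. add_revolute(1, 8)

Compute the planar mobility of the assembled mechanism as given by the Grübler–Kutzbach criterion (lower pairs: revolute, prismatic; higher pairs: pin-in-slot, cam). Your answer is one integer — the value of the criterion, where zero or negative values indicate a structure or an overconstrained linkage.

M = 7

ground; <1,0,0>
#1 <2,0,0>
#2 <3,0,0>
C:0↔2 J2 <3,0,1>
#3 <4,0,1>
R:1↔0 J1 <4,1,1>
C:0↔3 J2 <4,1,2>
#4 <5,1,2>
#5 <6,1,2>
P:4↔2 J1 <6,2,2>
#6 <7,2,2>
C:6↔3 J2 <7,2,3>
P:6↔2 J1 <7,3,3>
#7 <8,3,3>
P:3↔5 J1 <8,4,3>
P:7↔0 J1 <8,5,3>
#8 <9,5,3>
P:7↔2 J1 <9,6,3>
R:1↔8 J1 <9,7,3>
3×8 − 2×7 − 1×3 = 7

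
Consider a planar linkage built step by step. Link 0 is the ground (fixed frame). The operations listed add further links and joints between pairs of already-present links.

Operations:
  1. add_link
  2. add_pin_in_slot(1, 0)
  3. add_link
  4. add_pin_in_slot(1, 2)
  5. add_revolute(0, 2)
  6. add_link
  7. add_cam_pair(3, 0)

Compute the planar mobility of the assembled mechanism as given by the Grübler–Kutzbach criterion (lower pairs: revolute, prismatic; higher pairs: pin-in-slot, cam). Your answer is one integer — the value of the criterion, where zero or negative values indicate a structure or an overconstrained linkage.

link 0 = ground. State L|J1|J2 = 1|0|0
+link1  2|0|0
PS(1,0) f=2→J2  2|0|1
+link2  3|0|1
PS(1,2) f=2→J2  3|0|2
R(0,2) f=1→J1  3|1|2
+link3  4|1|2
C(3,0) f=2→J2  4|1|3
M = 3(4−1)−2·1−3 = 9−2−3 = 4

M = 4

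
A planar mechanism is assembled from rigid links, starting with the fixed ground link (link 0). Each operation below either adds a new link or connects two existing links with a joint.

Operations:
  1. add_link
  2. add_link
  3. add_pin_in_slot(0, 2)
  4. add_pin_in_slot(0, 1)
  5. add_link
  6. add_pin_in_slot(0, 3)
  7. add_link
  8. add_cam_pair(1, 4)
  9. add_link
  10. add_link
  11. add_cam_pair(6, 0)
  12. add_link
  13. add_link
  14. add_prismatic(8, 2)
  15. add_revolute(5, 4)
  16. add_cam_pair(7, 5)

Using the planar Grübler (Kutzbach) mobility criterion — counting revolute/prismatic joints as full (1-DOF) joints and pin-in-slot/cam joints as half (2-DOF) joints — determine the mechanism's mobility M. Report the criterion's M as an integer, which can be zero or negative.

[1;0;0] (link 0 is ground)
L+ [2;0;0]
L+ [3;0;0]
PS(0,2)∈J2 [3;0;1]
PS(0,1)∈J2 [3;0;2]
L+ [4;0;2]
PS(0,3)∈J2 [4;0;3]
L+ [5;0;3]
C(1,4)∈J2 [5;0;4]
L+ [6;0;4]
L+ [7;0;4]
C(6,0)∈J2 [7;0;5]
L+ [8;0;5]
L+ [9;0;5]
P(8,2)∈J1 [9;1;5]
R(5,4)∈J1 [9;2;5]
C(7,5)∈J2 [9;2;6]
mobility = 24 − 4 − 6 = 14

M = 14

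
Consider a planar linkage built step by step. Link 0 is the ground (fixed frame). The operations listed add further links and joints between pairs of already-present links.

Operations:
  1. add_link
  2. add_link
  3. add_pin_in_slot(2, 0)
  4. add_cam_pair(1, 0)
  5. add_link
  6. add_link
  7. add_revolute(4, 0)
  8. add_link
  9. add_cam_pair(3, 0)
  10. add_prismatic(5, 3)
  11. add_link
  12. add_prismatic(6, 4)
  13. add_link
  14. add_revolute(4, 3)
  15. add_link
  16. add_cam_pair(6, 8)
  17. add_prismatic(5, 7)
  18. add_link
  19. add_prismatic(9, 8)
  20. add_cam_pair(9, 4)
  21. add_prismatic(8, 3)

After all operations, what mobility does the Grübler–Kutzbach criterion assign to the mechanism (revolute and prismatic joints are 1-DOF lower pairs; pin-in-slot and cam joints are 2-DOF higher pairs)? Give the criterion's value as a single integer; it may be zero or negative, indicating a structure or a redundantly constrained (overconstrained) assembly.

M = 8

(L,J1,J2)=(1,0,0); link0 fixed
link1: (2,0,0)
link2: (3,0,0)
PS 2-0 [J2]: (3,0,1)
C 1-0 [J2]: (3,0,2)
link3: (4,0,2)
link4: (5,0,2)
R 4-0 [J1]: (5,1,2)
link5: (6,1,2)
C 3-0 [J2]: (6,1,3)
P 5-3 [J1]: (6,2,3)
link6: (7,2,3)
P 6-4 [J1]: (7,3,3)
link7: (8,3,3)
R 4-3 [J1]: (8,4,3)
link8: (9,4,3)
C 6-8 [J2]: (9,4,4)
P 5-7 [J1]: (9,5,4)
link9: (10,5,4)
P 9-8 [J1]: (10,6,4)
C 9-4 [J2]: (10,6,5)
P 8-3 [J1]: (10,7,5)
Grübler: 3·9 − 2·7 − 5 = 8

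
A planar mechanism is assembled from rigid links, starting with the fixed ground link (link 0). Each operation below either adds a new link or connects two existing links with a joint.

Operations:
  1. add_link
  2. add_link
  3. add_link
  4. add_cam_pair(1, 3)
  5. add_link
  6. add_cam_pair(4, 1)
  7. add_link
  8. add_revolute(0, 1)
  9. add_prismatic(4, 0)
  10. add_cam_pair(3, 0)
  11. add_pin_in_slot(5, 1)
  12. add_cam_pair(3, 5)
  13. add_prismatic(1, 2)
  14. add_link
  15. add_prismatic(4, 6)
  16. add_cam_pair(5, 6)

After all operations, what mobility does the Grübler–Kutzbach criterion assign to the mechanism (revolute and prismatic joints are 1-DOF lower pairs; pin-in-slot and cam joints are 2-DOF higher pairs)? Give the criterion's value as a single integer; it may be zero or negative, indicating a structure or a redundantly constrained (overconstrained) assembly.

M = 4

link 0 = ground. State L|J1|J2 = 1|0|0
+link1  2|0|0
+link2  3|0|0
+link3  4|0|0
C(1,3) f=2→J2  4|0|1
+link4  5|0|1
C(4,1) f=2→J2  5|0|2
+link5  6|0|2
R(0,1) f=1→J1  6|1|2
P(4,0) f=1→J1  6|2|2
C(3,0) f=2→J2  6|2|3
PS(5,1) f=2→J2  6|2|4
C(3,5) f=2→J2  6|2|5
P(1,2) f=1→J1  6|3|5
+link6  7|3|5
P(4,6) f=1→J1  7|4|5
C(5,6) f=2→J2  7|4|6
M = 3(7−1)−2·4−6 = 18−8−6 = 4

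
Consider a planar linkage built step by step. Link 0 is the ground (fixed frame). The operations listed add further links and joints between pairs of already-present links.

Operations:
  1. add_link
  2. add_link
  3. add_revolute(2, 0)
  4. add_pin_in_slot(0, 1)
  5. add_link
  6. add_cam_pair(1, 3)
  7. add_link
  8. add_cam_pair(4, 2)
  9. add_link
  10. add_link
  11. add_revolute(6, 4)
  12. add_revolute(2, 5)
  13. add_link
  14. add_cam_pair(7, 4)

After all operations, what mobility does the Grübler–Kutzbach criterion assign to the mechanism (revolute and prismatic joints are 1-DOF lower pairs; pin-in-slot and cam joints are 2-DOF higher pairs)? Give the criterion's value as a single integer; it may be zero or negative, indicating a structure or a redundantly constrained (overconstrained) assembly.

M = 11

[1;0;0] (link 0 is ground)
L+ [2;0;0]
L+ [3;0;0]
R(2,0)∈J1 [3;1;0]
PS(0,1)∈J2 [3;1;1]
L+ [4;1;1]
C(1,3)∈J2 [4;1;2]
L+ [5;1;2]
C(4,2)∈J2 [5;1;3]
L+ [6;1;3]
L+ [7;1;3]
R(6,4)∈J1 [7;2;3]
R(2,5)∈J1 [7;3;3]
L+ [8;3;3]
C(7,4)∈J2 [8;3;4]
mobility = 21 − 6 − 4 = 11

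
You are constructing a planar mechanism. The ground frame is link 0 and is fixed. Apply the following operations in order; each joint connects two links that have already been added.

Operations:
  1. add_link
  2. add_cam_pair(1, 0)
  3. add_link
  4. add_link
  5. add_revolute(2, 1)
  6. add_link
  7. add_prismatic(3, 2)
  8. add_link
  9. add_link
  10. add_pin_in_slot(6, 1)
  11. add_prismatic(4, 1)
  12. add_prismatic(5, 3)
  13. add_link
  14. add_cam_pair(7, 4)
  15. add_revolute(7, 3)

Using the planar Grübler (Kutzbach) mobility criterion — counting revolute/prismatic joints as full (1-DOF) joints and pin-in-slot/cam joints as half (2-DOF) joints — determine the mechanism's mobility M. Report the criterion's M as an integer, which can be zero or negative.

[1;0;0] (link 0 is ground)
L+ [2;0;0]
C(1,0)∈J2 [2;0;1]
L+ [3;0;1]
L+ [4;0;1]
R(2,1)∈J1 [4;1;1]
L+ [5;1;1]
P(3,2)∈J1 [5;2;1]
L+ [6;2;1]
L+ [7;2;1]
PS(6,1)∈J2 [7;2;2]
P(4,1)∈J1 [7;3;2]
P(5,3)∈J1 [7;4;2]
L+ [8;4;2]
C(7,4)∈J2 [8;4;3]
R(7,3)∈J1 [8;5;3]
mobility = 21 − 10 − 3 = 8

M = 8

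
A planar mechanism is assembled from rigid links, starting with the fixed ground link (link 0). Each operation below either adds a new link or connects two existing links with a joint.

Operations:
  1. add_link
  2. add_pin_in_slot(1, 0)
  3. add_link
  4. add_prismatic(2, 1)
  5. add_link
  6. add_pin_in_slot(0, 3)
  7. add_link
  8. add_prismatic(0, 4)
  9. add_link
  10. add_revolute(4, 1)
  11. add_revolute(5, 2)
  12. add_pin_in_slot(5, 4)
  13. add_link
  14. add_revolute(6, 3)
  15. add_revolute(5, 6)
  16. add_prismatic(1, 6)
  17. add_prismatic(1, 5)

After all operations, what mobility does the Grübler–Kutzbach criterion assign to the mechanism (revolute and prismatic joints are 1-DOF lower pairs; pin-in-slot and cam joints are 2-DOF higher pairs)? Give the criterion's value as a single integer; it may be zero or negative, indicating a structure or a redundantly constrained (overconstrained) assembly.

link 0 = ground. State L|J1|J2 = 1|0|0
+link1  2|0|0
PS(1,0) f=2→J2  2|0|1
+link2  3|0|1
P(2,1) f=1→J1  3|1|1
+link3  4|1|1
PS(0,3) f=2→J2  4|1|2
+link4  5|1|2
P(0,4) f=1→J1  5|2|2
+link5  6|2|2
R(4,1) f=1→J1  6|3|2
R(5,2) f=1→J1  6|4|2
PS(5,4) f=2→J2  6|4|3
+link6  7|4|3
R(6,3) f=1→J1  7|5|3
R(5,6) f=1→J1  7|6|3
P(1,6) f=1→J1  7|7|3
P(1,5) f=1→J1  7|8|3
M = 3(7−1)−2·8−3 = 18−16−3 = -1

M = -1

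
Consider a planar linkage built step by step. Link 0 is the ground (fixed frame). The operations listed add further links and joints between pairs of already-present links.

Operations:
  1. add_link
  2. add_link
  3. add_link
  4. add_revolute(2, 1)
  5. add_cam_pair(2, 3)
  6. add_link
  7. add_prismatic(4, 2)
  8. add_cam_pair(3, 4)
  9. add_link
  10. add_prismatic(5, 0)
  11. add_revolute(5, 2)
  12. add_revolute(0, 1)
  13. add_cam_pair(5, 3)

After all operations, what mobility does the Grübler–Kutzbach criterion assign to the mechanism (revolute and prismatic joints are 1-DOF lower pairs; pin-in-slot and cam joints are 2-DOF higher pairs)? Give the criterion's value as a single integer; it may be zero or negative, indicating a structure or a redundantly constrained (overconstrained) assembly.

ground; <1,0,0>
#1 <2,0,0>
#2 <3,0,0>
#3 <4,0,0>
R:2↔1 J1 <4,1,0>
C:2↔3 J2 <4,1,1>
#4 <5,1,1>
P:4↔2 J1 <5,2,1>
C:3↔4 J2 <5,2,2>
#5 <6,2,2>
P:5↔0 J1 <6,3,2>
R:5↔2 J1 <6,4,2>
R:0↔1 J1 <6,5,2>
C:5↔3 J2 <6,5,3>
3×5 − 2×5 − 1×3 = 2

M = 2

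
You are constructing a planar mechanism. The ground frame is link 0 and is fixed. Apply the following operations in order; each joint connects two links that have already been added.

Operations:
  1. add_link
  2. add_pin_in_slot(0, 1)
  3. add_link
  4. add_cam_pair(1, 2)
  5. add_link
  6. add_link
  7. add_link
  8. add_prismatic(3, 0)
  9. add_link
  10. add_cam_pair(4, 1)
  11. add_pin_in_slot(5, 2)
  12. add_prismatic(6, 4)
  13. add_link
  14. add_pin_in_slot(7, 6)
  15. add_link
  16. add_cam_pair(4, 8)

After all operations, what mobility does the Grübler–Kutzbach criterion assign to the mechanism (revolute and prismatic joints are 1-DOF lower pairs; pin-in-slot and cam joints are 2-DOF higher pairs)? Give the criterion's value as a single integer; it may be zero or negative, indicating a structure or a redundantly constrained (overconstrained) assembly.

ground; <1,0,0>
#1 <2,0,0>
PS:0↔1 J2 <2,0,1>
#2 <3,0,1>
C:1↔2 J2 <3,0,2>
#3 <4,0,2>
#4 <5,0,2>
#5 <6,0,2>
P:3↔0 J1 <6,1,2>
#6 <7,1,2>
C:4↔1 J2 <7,1,3>
PS:5↔2 J2 <7,1,4>
P:6↔4 J1 <7,2,4>
#7 <8,2,4>
PS:7↔6 J2 <8,2,5>
#8 <9,2,5>
C:4↔8 J2 <9,2,6>
3×8 − 2×2 − 1×6 = 14

M = 14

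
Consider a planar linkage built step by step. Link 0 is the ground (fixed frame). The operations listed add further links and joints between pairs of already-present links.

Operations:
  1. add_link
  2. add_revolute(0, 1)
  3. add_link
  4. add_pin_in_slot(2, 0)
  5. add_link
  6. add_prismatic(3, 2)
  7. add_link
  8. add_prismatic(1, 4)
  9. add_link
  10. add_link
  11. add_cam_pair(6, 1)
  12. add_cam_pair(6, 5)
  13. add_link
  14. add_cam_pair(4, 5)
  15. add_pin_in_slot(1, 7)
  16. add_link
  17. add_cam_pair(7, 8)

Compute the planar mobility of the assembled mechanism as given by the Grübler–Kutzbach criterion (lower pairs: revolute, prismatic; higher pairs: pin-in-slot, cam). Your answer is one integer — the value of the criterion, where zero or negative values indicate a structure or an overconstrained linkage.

M = 12

[1;0;0] (link 0 is ground)
L+ [2;0;0]
R(0,1)∈J1 [2;1;0]
L+ [3;1;0]
PS(2,0)∈J2 [3;1;1]
L+ [4;1;1]
P(3,2)∈J1 [4;2;1]
L+ [5;2;1]
P(1,4)∈J1 [5;3;1]
L+ [6;3;1]
L+ [7;3;1]
C(6,1)∈J2 [7;3;2]
C(6,5)∈J2 [7;3;3]
L+ [8;3;3]
C(4,5)∈J2 [8;3;4]
PS(1,7)∈J2 [8;3;5]
L+ [9;3;5]
C(7,8)∈J2 [9;3;6]
mobility = 24 − 6 − 6 = 12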